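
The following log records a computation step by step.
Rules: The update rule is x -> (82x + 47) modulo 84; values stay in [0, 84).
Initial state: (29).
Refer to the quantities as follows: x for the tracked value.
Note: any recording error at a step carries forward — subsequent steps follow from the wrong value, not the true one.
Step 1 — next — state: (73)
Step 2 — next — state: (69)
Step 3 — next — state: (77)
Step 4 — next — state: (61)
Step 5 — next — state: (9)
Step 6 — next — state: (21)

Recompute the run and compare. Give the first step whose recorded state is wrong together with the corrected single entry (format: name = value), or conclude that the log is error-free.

step 6, x = 29

Recomputing the run from the initial state:
step 1: x = 73
step 2: x = 69
step 3: x = 77
step 4: x = 61
step 5: x = 9
step 6: x = 29
The first disagreement with the log is at step 6, where the value should be x = 29.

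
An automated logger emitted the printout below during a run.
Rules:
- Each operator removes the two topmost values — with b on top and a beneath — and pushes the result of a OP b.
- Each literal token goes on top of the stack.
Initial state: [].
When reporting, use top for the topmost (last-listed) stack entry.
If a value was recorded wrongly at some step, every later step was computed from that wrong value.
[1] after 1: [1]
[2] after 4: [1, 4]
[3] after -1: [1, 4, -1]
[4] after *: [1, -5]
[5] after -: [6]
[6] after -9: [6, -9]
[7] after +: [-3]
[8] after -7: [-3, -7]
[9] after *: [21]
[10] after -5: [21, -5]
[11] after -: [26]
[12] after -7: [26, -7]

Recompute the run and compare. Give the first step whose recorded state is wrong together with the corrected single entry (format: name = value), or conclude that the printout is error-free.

step 4, top = -4

Step 1: push 1: top = 1 — no discrepancy.
Step 2: push 4: top = 4 — confirmed correct.
Step 3: push -1: top = -1 — same as recorded.
Step 4: 4 * -1 = -4 — first mismatch against the printout.
The earliest wrong entry is at step 4: it should read top = -4.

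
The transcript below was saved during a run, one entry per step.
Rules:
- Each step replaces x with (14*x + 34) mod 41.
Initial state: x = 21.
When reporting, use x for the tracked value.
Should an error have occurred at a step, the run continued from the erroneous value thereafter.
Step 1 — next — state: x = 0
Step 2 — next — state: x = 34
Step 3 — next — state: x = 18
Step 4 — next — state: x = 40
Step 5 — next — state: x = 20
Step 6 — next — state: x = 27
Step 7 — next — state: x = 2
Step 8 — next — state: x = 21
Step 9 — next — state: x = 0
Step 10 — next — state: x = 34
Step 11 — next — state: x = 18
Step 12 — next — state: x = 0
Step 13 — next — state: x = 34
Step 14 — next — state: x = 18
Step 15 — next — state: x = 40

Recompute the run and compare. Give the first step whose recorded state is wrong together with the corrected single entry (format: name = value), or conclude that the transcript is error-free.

Recomputing the run from the initial state:
step 1: x = 0
step 2: x = 34
step 3: x = 18
step 4: x = 40
step 5: x = 20
step 6: x = 27
step 7: x = 2
step 8: x = 21
step 9: x = 0
step 10: x = 34
step 11: x = 18
step 12: x = 40
step 13: x = 20
step 14: x = 27
step 15: x = 2
The first disagreement with the transcript is at step 12, where the value should be x = 40.

step 12, x = 40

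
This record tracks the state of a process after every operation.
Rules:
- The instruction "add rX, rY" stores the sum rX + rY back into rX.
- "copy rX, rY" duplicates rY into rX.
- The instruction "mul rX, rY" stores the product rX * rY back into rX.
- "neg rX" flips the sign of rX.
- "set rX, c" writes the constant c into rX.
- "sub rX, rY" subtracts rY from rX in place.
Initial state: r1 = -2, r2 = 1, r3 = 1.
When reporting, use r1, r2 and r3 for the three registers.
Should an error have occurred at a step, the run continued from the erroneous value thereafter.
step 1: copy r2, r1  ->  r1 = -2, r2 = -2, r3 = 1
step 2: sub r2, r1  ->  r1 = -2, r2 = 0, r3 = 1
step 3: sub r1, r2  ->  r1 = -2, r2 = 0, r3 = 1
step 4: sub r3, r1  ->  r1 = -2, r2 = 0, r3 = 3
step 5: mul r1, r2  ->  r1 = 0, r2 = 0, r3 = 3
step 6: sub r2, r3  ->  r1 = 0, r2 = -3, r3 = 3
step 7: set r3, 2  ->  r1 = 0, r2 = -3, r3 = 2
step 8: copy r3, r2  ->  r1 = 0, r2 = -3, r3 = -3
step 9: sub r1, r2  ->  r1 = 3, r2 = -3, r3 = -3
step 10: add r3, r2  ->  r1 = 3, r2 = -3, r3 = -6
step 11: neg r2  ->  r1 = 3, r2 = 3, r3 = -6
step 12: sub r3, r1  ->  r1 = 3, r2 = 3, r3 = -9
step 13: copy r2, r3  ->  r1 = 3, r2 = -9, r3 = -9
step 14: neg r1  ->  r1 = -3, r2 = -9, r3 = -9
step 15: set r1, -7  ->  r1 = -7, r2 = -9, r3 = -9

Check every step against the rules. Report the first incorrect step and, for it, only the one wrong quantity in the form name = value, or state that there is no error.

no error

1. r2 = -2 (exactly as logged)
2. r2 = -2 - -2 = 0 (in agreement)
3. r1 = -2 - 0 = -2 (exactly as logged)
4. r3 = 1 - -2 = 3 (same as recorded)
5. r1 = -2 * 0 = 0 (same as recorded)
6. r2 = 0 - 3 = -3 (same as recorded)
7. r3 = 2 (matches)
8. r3 = -3 (no discrepancy)
9. r1 = 0 - -3 = 3 (agrees with the record)
10. r3 = -3 + -3 = -6 (matches)
11. r2 = -(-3) = 3 (exactly as logged)
12. r3 = -6 - 3 = -9 (no discrepancy)
13. r2 = -9 (checks out)
14. r1 = -(3) = -3 (consistent with the record)
15. r1 = -7 (verified)
The recomputation confirms every line.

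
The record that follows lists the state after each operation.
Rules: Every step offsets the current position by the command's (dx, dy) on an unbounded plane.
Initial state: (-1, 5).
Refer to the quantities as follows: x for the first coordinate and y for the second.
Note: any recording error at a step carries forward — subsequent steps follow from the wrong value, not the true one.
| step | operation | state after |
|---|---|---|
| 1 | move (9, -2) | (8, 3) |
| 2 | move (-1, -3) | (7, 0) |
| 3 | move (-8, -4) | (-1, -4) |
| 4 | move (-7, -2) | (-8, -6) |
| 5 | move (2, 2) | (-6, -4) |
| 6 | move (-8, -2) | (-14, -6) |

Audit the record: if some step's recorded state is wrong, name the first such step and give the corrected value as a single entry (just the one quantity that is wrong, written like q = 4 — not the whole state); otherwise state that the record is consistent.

Recomputing the run from the initial state:
step 1: x = 8, y = 3
step 2: x = 7, y = 0
step 3: x = -1, y = -4
step 4: x = -8, y = -6
step 5: x = -6, y = -4
step 6: x = -14, y = -6
This matches the record at every step.

no error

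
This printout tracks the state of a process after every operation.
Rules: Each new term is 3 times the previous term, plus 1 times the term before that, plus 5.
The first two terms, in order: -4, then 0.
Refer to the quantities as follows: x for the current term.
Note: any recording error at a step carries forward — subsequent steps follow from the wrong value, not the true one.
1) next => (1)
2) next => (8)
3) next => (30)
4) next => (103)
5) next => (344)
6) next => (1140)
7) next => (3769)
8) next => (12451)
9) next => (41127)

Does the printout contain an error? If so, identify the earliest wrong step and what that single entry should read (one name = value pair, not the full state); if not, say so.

step 8, x = 12452

Step 1: x = 3*(0) + (1)*(-4) + (5) = 1 — verified.
Step 2: x = 3*(1) + (1)*(0) + (5) = 8 — in agreement.
Step 3: x = 3*(8) + (1)*(1) + (5) = 30 — verified.
Step 4: x = 3*(30) + (1)*(8) + (5) = 103 — same as recorded.
Step 5: x = 3*(103) + (1)*(30) + (5) = 344 — same as recorded.
Step 6: x = 3*(344) + (1)*(103) + (5) = 1140 — consistent with the printout.
Step 7: x = 3*(1140) + (1)*(344) + (5) = 3769 — exactly as logged.
Step 8: x = 3*(3769) + (1)*(1140) + (5) = 12452 — the printout disagrees here.
So the first discrepancy is step 8, where the right value is x = 12452.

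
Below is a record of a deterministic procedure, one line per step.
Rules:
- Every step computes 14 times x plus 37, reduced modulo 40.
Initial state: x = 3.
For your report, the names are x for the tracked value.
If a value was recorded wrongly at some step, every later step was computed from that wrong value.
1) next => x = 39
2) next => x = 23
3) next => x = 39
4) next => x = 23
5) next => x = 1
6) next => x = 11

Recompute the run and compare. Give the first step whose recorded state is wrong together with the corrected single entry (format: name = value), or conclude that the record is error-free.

1. x = (14*3 + 37) mod 40 = 39 (exactly as logged)
2. x = (14*39 + 37) mod 40 = 23 (in agreement)
3. x = (14*23 + 37) mod 40 = 39 (exactly as logged)
4. x = (14*39 + 37) mod 40 = 23 (consistent with the record)
5. x = (14*23 + 37) mod 40 = 39 (the record disagrees here)
First incorrect step: 5; the correct value is x = 39.

step 5, x = 39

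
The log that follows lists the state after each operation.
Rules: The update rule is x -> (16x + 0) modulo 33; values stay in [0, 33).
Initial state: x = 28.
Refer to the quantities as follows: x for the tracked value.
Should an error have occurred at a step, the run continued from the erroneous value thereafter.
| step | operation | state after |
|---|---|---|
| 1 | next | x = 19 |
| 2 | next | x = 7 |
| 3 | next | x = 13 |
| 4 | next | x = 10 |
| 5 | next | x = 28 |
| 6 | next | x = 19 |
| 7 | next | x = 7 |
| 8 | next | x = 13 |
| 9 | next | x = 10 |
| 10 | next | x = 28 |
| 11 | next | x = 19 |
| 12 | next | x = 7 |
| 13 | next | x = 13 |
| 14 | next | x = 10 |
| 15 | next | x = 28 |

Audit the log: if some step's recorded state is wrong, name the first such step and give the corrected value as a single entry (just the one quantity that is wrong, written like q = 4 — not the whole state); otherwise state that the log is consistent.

no error

1. x = (16*28 + 0) mod 33 = 19 (exactly as logged)
2. x = (16*19 + 0) mod 33 = 7 (consistent with the log)
3. x = (16*7 + 0) mod 33 = 13 (checks out)
4. x = (16*13 + 0) mod 33 = 10 (matches)
5. x = (16*10 + 0) mod 33 = 28 (checks out)
6. x = (16*28 + 0) mod 33 = 19 (matches)
7. x = (16*19 + 0) mod 33 = 7 (consistent with the log)
8. x = (16*7 + 0) mod 33 = 13 (confirmed correct)
9. x = (16*13 + 0) mod 33 = 10 (checks out)
10. x = (16*10 + 0) mod 33 = 28 (in agreement)
11. x = (16*28 + 0) mod 33 = 19 (confirmed correct)
12. x = (16*19 + 0) mod 33 = 7 (checks out)
13. x = (16*7 + 0) mod 33 = 13 (confirmed correct)
14. x = (16*13 + 0) mod 33 = 10 (matches)
15. x = (16*10 + 0) mod 33 = 28 (agrees with the log)
All entries verified; no error found.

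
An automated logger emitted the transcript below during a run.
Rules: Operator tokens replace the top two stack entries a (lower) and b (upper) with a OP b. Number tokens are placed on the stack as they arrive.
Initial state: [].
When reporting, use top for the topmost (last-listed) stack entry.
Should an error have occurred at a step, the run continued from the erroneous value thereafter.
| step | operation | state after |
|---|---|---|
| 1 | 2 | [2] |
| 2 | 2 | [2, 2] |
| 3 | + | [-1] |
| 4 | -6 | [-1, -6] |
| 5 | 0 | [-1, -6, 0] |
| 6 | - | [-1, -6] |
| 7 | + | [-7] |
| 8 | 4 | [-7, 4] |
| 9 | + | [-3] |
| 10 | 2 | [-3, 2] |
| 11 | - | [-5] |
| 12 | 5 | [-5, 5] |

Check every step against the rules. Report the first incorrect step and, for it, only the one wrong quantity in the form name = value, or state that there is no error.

step 3, top = 4

Recomputing the run from the initial state:
step 1: [2]
step 2: [2, 2]
step 3: [4]
step 4: [4, -6]
step 5: [4, -6, 0]
step 6: [4, -6]
step 7: [-2]
step 8: [-2, 4]
step 9: [2]
step 10: [2, 2]
step 11: [0]
step 12: [0, 5]
The first disagreement with the transcript is at step 3, where the value should be top = 4.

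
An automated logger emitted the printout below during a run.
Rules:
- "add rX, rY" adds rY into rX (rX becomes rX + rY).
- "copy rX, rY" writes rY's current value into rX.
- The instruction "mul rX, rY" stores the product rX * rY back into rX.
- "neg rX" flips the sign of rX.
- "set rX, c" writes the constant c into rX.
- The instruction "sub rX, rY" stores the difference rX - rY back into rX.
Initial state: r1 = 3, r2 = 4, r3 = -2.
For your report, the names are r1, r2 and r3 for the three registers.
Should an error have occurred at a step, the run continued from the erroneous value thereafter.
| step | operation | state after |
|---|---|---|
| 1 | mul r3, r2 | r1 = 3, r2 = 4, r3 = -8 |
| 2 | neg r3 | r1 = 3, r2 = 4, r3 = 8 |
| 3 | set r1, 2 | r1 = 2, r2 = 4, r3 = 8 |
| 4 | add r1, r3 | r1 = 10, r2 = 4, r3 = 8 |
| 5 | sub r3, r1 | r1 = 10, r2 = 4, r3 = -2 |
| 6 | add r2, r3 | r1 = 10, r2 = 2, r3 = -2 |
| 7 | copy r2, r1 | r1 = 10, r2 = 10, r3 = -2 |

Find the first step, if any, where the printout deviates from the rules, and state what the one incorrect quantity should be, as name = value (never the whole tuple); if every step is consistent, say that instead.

Step 1: r3 = -2 * 4 = -8 — exactly as logged.
Step 2: r3 = -(-8) = 8 — no discrepancy.
Step 3: r1 = 2 — consistent with the printout.
Step 4: r1 = 2 + 8 = 10 — agrees with the printout.
Step 5: r3 = 8 - 10 = -2 — matches.
Step 6: r2 = 4 + -2 = 2 — confirmed correct.
Step 7: r2 = 10 — checks out.
The whole run recomputes cleanly — no discrepancies.

no error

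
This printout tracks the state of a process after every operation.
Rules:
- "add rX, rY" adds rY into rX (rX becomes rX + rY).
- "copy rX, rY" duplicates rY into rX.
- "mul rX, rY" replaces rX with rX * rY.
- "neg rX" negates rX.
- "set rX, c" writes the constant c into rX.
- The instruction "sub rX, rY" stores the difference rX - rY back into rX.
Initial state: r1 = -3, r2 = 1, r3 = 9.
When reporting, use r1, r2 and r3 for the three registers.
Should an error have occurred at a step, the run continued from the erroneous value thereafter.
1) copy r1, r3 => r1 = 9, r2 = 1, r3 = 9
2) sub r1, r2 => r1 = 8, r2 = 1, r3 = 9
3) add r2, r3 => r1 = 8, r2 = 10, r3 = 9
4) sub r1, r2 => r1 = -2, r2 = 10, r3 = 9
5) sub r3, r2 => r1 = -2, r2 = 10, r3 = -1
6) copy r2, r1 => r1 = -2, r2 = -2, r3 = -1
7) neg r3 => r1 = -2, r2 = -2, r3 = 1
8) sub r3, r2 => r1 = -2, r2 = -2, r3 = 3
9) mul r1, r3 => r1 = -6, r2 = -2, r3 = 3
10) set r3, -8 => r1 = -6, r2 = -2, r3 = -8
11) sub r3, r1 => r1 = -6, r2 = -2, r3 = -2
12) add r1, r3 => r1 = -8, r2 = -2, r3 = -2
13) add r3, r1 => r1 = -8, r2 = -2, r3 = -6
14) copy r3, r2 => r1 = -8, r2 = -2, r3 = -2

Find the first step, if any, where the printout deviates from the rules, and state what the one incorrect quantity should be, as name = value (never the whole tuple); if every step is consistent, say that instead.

Recomputing the run from the initial state:
step 1: r1 = 9, r2 = 1, r3 = 9
step 2: r1 = 8, r2 = 1, r3 = 9
step 3: r1 = 8, r2 = 10, r3 = 9
step 4: r1 = -2, r2 = 10, r3 = 9
step 5: r1 = -2, r2 = 10, r3 = -1
step 6: r1 = -2, r2 = -2, r3 = -1
step 7: r1 = -2, r2 = -2, r3 = 1
step 8: r1 = -2, r2 = -2, r3 = 3
step 9: r1 = -6, r2 = -2, r3 = 3
step 10: r1 = -6, r2 = -2, r3 = -8
step 11: r1 = -6, r2 = -2, r3 = -2
step 12: r1 = -8, r2 = -2, r3 = -2
step 13: r1 = -8, r2 = -2, r3 = -10
step 14: r1 = -8, r2 = -2, r3 = -2
The first disagreement with the printout is at step 13, where the value should be r3 = -10.

step 13, r3 = -10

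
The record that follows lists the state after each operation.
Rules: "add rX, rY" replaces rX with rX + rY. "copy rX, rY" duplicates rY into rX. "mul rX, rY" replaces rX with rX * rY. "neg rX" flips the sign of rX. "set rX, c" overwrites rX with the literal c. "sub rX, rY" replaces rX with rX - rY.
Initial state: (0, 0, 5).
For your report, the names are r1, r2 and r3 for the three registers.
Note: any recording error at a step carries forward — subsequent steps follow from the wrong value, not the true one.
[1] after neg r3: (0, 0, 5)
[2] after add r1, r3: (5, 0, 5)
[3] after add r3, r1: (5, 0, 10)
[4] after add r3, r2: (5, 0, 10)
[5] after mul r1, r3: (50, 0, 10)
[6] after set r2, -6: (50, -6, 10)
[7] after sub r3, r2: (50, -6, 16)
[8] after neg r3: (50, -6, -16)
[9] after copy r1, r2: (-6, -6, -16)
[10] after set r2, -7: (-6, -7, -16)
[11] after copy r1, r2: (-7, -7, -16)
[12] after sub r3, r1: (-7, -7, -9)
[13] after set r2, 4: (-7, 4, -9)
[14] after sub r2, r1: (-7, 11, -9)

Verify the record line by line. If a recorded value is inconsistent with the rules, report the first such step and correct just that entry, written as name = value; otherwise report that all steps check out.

step 1, r3 = -5

Step 1: r3 = -(5) = -5 — the recorded entry deviates here.
The audit stops at step 1: the recorded entry is wrong and should be r3 = -5.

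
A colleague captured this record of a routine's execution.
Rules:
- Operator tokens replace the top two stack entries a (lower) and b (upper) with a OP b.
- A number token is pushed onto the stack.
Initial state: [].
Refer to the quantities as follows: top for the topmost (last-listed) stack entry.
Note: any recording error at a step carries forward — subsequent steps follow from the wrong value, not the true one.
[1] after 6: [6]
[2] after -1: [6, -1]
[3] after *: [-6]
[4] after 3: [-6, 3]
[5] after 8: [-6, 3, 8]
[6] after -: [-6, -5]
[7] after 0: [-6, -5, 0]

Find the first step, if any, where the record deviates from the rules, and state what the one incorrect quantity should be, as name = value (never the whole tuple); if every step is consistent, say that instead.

1. push 6: top = 6 (in agreement)
2. push -1: top = -1 (same as recorded)
3. 6 * -1 = -6 (in agreement)
4. push 3: top = 3 (verified)
5. push 8: top = 8 (confirmed correct)
6. 3 - 8 = -5 (agrees with the record)
7. push 0: top = 0 (confirmed correct)
Each recorded entry agrees with the recomputation.

no error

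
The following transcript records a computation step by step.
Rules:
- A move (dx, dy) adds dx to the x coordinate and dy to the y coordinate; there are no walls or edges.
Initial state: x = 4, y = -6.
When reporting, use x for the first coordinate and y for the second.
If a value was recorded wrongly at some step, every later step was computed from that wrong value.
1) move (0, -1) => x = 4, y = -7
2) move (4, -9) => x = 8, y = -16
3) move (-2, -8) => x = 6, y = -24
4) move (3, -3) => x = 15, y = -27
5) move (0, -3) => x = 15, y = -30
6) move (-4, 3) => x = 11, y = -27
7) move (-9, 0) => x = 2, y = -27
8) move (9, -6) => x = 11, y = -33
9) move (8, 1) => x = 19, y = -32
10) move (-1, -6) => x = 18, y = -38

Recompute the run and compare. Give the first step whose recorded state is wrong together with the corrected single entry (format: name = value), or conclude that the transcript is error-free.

step 1: x = 4 + (0) = 4, y = -6 + (-1) = -7 -> agrees with the transcript
step 2: x = 4 + (4) = 8, y = -7 + (-9) = -16 -> in agreement
step 3: x = 8 + (-2) = 6, y = -16 + (-8) = -24 -> no discrepancy
step 4: x = 6 + (3) = 9, y = -24 + (-3) = -27 -> the entry is off here
That makes step 4 the first incorrect line — x = 9 is what it should show.

step 4, x = 9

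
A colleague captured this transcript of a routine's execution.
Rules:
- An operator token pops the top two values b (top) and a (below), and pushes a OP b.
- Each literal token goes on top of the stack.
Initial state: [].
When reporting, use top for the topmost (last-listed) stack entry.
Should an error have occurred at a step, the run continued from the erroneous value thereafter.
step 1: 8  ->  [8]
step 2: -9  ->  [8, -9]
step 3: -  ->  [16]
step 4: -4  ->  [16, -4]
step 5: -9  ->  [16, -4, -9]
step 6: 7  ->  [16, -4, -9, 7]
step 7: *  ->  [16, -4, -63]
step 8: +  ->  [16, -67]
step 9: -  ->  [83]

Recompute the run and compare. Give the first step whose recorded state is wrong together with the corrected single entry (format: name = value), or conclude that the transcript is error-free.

Step 1: push 8: top = 8 — same as recorded.
Step 2: push -9: top = -9 — confirmed correct.
Step 3: 8 - -9 = 17 — a discrepancy with the transcript.
That makes step 3 the first incorrect line — top = 17 is what it should show.

step 3, top = 17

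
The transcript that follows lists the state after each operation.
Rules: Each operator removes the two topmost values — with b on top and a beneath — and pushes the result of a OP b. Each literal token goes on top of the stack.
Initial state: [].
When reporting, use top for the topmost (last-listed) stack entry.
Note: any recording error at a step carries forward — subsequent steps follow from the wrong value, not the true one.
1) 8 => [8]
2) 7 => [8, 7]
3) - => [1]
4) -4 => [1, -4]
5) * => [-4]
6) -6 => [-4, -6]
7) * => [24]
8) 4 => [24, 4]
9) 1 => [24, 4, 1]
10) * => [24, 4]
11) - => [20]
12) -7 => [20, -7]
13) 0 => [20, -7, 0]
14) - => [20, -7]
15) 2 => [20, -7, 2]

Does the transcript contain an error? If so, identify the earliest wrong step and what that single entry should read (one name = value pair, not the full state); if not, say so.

step 1: push 8: top = 8 -> agrees with the transcript
step 2: push 7: top = 7 -> no discrepancy
step 3: 8 - 7 = 1 -> agrees with the transcript
step 4: push -4: top = -4 -> same as recorded
step 5: 1 * -4 = -4 -> no discrepancy
step 6: push -6: top = -6 -> checks out
step 7: -4 * -6 = 24 -> confirmed correct
step 8: push 4: top = 4 -> agrees with the transcript
step 9: push 1: top = 1 -> agrees with the transcript
step 10: 4 * 1 = 4 -> same as recorded
step 11: 24 - 4 = 20 -> consistent with the transcript
step 12: push -7: top = -7 -> no discrepancy
step 13: push 0: top = 0 -> confirmed correct
step 14: -7 - 0 = -7 -> in agreement
step 15: push 2: top = 2 -> verified
All entries verified; no error found.

no error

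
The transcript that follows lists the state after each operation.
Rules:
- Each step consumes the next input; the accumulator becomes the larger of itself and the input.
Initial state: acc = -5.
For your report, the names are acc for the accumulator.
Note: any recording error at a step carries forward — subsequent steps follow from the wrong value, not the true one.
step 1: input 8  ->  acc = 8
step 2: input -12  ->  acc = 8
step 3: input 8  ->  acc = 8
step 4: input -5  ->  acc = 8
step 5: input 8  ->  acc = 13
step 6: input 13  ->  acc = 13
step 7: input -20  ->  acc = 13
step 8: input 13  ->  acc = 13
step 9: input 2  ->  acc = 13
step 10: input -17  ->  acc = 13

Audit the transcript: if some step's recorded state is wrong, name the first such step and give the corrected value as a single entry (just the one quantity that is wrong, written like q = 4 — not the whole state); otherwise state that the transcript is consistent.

step 5, acc = 8

step 1: acc = max(-5, 8) = 8 -> matches
step 2: acc = max(8, -12) = 8 -> matches
step 3: acc = max(8, 8) = 8 -> no discrepancy
step 4: acc = max(8, -5) = 8 -> verified
step 5: acc = max(8, 8) = 8 -> the recorded entry deviates here
The audit stops at step 5: the recorded entry is wrong and should be acc = 8.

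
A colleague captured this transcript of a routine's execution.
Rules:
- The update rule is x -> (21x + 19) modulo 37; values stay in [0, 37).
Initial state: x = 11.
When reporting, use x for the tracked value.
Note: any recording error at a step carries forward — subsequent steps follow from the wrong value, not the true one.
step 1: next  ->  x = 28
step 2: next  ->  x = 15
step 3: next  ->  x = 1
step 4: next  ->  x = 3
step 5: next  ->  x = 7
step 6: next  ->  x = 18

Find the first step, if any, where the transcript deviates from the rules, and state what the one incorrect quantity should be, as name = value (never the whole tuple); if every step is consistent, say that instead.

step 1: x = (21*11 + 19) mod 37 = 28 -> confirmed correct
step 2: x = (21*28 + 19) mod 37 = 15 -> exactly as logged
step 3: x = (21*15 + 19) mod 37 = 1 -> verified
step 4: x = (21*1 + 19) mod 37 = 3 -> confirmed correct
step 5: x = (21*3 + 19) mod 37 = 8 -> the transcript disagrees here
So the first discrepancy is step 5, where the right value is x = 8.

step 5, x = 8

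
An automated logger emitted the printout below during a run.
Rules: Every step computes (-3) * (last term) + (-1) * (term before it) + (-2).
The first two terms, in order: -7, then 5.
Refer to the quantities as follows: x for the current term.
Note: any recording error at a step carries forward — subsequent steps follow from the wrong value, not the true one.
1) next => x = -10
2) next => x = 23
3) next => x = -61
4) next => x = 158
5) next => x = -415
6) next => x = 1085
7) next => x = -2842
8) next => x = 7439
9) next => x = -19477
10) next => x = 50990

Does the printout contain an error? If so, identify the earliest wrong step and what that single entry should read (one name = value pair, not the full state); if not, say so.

no error

Step 1: x = -3*(5) + (-1)*(-7) + (-2) = -10 — confirmed correct.
Step 2: x = -3*(-10) + (-1)*(5) + (-2) = 23 — agrees with the printout.
Step 3: x = -3*(23) + (-1)*(-10) + (-2) = -61 — confirmed correct.
Step 4: x = -3*(-61) + (-1)*(23) + (-2) = 158 — checks out.
Step 5: x = -3*(158) + (-1)*(-61) + (-2) = -415 — matches.
Step 6: x = -3*(-415) + (-1)*(158) + (-2) = 1085 — consistent with the printout.
Step 7: x = -3*(1085) + (-1)*(-415) + (-2) = -2842 — exactly as logged.
Step 8: x = -3*(-2842) + (-1)*(1085) + (-2) = 7439 — confirmed correct.
Step 9: x = -3*(7439) + (-1)*(-2842) + (-2) = -19477 — consistent with the printout.
Step 10: x = -3*(-19477) + (-1)*(7439) + (-2) = 50990 — same as recorded.
The recomputation confirms every line.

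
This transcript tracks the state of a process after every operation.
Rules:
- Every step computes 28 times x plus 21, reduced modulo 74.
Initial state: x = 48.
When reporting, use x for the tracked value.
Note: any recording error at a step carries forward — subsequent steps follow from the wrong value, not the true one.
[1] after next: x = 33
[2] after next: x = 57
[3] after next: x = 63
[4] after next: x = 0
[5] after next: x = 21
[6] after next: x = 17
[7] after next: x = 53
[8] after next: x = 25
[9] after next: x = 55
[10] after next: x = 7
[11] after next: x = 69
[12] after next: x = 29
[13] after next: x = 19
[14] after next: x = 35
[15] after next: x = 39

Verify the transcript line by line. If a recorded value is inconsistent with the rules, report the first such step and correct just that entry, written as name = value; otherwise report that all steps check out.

step 4, x = 9

Recomputing the run from the initial state:
step 1: x = 33
step 2: x = 57
step 3: x = 63
step 4: x = 9
step 5: x = 51
step 6: x = 43
step 7: x = 41
step 8: x = 59
step 9: x = 45
step 10: x = 23
step 11: x = 73
step 12: x = 67
step 13: x = 47
step 14: x = 5
step 15: x = 13
The first disagreement with the transcript is at step 4, where the value should be x = 9.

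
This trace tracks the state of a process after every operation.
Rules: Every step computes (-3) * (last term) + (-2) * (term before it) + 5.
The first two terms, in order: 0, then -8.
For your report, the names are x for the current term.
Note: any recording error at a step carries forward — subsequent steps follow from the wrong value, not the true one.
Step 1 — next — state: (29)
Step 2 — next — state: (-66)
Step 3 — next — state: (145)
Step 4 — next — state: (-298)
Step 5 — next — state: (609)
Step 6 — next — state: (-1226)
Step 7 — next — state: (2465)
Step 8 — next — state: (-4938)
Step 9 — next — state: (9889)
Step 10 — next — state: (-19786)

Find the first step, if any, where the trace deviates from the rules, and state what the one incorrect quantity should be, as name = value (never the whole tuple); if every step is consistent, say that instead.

1. x = -3*(-8) + (-2)*(0) + (5) = 29 (exactly as logged)
2. x = -3*(29) + (-2)*(-8) + (5) = -66 (exactly as logged)
3. x = -3*(-66) + (-2)*(29) + (5) = 145 (consistent with the trace)
4. x = -3*(145) + (-2)*(-66) + (5) = -298 (confirmed correct)
5. x = -3*(-298) + (-2)*(145) + (5) = 609 (confirmed correct)
6. x = -3*(609) + (-2)*(-298) + (5) = -1226 (no discrepancy)
7. x = -3*(-1226) + (-2)*(609) + (5) = 2465 (same as recorded)
8. x = -3*(2465) + (-2)*(-1226) + (5) = -4938 (no discrepancy)
9. x = -3*(-4938) + (-2)*(2465) + (5) = 9889 (consistent with the trace)
10. x = -3*(9889) + (-2)*(-4938) + (5) = -19786 (verified)
The whole run recomputes cleanly — no discrepancies.

no error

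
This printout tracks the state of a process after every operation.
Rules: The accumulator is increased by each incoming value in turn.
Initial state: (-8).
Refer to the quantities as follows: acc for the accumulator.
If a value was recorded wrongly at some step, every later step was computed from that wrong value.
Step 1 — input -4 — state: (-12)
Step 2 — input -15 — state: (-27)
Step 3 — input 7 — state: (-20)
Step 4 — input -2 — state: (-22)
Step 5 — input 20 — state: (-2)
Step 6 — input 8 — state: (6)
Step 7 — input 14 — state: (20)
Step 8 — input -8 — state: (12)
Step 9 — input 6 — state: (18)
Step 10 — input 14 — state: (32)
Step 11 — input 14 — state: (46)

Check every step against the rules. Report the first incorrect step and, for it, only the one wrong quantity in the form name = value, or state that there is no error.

no error

step 1: acc = -8 + -4 = -12 -> verified
step 2: acc = -12 + -15 = -27 -> exactly as logged
step 3: acc = -27 + 7 = -20 -> agrees with the printout
step 4: acc = -20 + -2 = -22 -> matches
step 5: acc = -22 + 20 = -2 -> consistent with the printout
step 6: acc = -2 + 8 = 6 -> checks out
step 7: acc = 6 + 14 = 20 -> confirmed correct
step 8: acc = 20 + -8 = 12 -> no discrepancy
step 9: acc = 12 + 6 = 18 -> exactly as logged
step 10: acc = 18 + 14 = 32 -> no discrepancy
step 11: acc = 32 + 14 = 46 -> confirmed correct
All steps check out; nothing to correct.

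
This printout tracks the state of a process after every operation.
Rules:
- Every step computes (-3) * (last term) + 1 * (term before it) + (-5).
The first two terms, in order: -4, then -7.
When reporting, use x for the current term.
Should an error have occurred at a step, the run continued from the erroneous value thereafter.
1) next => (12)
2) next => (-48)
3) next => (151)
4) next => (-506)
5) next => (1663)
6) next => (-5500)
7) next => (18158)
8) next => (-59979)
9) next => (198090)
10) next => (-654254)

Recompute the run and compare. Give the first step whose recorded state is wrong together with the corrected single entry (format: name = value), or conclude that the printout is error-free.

step 5, x = 1664

step 1: x = -3*(-7) + (1)*(-4) + (-5) = 12 -> confirmed correct
step 2: x = -3*(12) + (1)*(-7) + (-5) = -48 -> no discrepancy
step 3: x = -3*(-48) + (1)*(12) + (-5) = 151 -> consistent with the printout
step 4: x = -3*(151) + (1)*(-48) + (-5) = -506 -> agrees with the printout
step 5: x = -3*(-506) + (1)*(151) + (-5) = 1664 -> this is not what the printout shows
The earliest wrong entry is at step 5: it should read x = 1664.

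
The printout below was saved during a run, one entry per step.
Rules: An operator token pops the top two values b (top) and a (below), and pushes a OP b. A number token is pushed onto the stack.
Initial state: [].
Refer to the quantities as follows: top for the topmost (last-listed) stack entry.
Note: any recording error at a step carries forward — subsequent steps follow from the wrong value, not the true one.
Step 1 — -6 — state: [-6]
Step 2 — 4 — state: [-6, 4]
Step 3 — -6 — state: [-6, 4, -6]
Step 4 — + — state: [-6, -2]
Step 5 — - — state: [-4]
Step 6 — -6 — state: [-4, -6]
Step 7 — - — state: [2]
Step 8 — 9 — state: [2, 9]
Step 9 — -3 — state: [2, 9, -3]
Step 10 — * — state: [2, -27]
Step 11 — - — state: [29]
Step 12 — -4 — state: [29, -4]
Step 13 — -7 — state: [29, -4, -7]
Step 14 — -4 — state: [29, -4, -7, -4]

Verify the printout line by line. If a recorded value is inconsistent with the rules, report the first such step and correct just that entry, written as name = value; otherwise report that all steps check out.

Recomputing the run from the initial state:
step 1: [-6]
step 2: [-6, 4]
step 3: [-6, 4, -6]
step 4: [-6, -2]
step 5: [-4]
step 6: [-4, -6]
step 7: [2]
step 8: [2, 9]
step 9: [2, 9, -3]
step 10: [2, -27]
step 11: [29]
step 12: [29, -4]
step 13: [29, -4, -7]
step 14: [29, -4, -7, -4]
This matches the printout at every step.

no error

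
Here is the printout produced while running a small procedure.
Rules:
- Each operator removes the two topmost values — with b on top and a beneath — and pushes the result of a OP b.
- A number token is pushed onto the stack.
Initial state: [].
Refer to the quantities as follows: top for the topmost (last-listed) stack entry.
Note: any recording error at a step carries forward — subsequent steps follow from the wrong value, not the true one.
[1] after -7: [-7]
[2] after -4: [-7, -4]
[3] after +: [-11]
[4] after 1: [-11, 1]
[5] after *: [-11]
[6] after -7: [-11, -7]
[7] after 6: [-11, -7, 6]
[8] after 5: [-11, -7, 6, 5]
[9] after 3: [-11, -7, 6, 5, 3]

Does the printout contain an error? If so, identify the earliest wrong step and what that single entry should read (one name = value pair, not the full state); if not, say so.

no error

Step 1: push -7: top = -7 — in agreement.
Step 2: push -4: top = -4 — checks out.
Step 3: -7 + -4 = -11 — consistent with the printout.
Step 4: push 1: top = 1 — consistent with the printout.
Step 5: -11 * 1 = -11 — checks out.
Step 6: push -7: top = -7 — verified.
Step 7: push 6: top = 6 — matches.
Step 8: push 5: top = 5 — matches.
Step 9: push 3: top = 3 — verified.
All steps check out; nothing to correct.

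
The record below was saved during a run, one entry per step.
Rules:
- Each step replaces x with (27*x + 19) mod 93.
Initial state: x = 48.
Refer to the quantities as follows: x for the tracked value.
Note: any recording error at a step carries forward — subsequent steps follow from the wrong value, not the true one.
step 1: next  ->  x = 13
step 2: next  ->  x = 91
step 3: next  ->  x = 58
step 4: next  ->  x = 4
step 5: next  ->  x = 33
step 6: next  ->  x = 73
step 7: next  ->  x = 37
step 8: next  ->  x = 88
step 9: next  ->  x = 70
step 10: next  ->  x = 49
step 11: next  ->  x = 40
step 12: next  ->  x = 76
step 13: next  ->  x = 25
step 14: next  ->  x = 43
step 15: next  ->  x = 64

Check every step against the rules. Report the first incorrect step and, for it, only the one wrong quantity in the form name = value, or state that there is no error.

step 5, x = 34

step 1: x = (27*48 + 19) mod 93 = 13 -> agrees with the record
step 2: x = (27*13 + 19) mod 93 = 91 -> checks out
step 3: x = (27*91 + 19) mod 93 = 58 -> exactly as logged
step 4: x = (27*58 + 19) mod 93 = 4 -> in agreement
step 5: x = (27*4 + 19) mod 93 = 34 -> the record disagrees here
That makes step 5 the first incorrect line — x = 34 is what it should show.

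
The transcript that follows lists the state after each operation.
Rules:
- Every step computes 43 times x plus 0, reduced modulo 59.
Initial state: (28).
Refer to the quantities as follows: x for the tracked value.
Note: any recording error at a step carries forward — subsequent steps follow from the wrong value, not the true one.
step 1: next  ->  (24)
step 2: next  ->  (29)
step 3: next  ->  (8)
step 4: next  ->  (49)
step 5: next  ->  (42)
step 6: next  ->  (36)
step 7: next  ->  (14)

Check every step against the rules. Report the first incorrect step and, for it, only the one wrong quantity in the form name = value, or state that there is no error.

no error

Step 1: x = (43*28 + 0) mod 59 = 24 — consistent with the transcript.
Step 2: x = (43*24 + 0) mod 59 = 29 — exactly as logged.
Step 3: x = (43*29 + 0) mod 59 = 8 — agrees with the transcript.
Step 4: x = (43*8 + 0) mod 59 = 49 — exactly as logged.
Step 5: x = (43*49 + 0) mod 59 = 42 — exactly as logged.
Step 6: x = (43*42 + 0) mod 59 = 36 — checks out.
Step 7: x = (43*36 + 0) mod 59 = 14 — agrees with the transcript.
The recomputation confirms every line.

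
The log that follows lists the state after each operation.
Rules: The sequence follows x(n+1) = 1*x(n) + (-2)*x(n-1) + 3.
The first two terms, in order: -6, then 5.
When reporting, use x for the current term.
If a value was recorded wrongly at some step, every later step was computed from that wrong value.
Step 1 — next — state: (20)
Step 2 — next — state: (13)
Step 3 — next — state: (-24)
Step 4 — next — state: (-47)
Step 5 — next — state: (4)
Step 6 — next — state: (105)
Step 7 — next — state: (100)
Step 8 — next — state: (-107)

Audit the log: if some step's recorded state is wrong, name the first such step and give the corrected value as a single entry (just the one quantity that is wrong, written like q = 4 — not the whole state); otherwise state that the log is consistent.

step 6, x = 101

Recomputing the run from the initial state:
step 1: x = 20
step 2: x = 13
step 3: x = -24
step 4: x = -47
step 5: x = 4
step 6: x = 101
step 7: x = 96
step 8: x = -103
The first disagreement with the log is at step 6, where the value should be x = 101.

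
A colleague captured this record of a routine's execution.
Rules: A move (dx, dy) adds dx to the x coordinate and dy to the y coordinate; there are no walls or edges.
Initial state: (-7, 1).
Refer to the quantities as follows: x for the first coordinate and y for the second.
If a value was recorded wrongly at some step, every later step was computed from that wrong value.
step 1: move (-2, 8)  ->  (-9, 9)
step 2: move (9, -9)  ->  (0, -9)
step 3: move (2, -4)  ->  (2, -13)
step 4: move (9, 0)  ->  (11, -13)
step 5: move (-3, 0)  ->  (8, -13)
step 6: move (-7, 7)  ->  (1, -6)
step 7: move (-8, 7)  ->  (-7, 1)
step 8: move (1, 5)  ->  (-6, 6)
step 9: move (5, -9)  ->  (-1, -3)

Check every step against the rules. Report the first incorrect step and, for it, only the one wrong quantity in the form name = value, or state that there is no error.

step 2, y = 0

Step 1: x = -7 + (-2) = -9, y = 1 + (8) = 9 — no discrepancy.
Step 2: x = -9 + (9) = 0, y = 9 + (-9) = 0 — the recorded entry deviates here.
The earliest wrong entry is at step 2: it should read y = 0.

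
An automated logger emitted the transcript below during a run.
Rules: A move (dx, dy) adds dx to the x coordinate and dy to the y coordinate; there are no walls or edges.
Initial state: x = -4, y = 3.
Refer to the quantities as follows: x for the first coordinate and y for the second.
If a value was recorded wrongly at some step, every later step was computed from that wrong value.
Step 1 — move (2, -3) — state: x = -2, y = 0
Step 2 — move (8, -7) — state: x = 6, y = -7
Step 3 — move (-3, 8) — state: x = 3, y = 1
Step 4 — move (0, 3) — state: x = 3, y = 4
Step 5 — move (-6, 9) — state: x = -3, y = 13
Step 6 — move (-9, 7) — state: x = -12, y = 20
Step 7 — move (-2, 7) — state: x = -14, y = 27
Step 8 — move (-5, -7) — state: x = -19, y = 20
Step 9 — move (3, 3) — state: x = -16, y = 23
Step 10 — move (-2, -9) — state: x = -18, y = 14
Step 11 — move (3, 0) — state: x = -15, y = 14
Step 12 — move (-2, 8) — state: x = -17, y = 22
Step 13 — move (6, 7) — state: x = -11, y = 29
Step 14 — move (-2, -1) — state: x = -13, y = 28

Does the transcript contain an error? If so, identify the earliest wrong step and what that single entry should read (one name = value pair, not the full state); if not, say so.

no error

1. x = -4 + (2) = -2, y = 3 + (-3) = 0 (exactly as logged)
2. x = -2 + (8) = 6, y = 0 + (-7) = -7 (no discrepancy)
3. x = 6 + (-3) = 3, y = -7 + (8) = 1 (same as recorded)
4. x = 3 + (0) = 3, y = 1 + (3) = 4 (no discrepancy)
5. x = 3 + (-6) = -3, y = 4 + (9) = 13 (verified)
6. x = -3 + (-9) = -12, y = 13 + (7) = 20 (confirmed correct)
7. x = -12 + (-2) = -14, y = 20 + (7) = 27 (confirmed correct)
8. x = -14 + (-5) = -19, y = 27 + (-7) = 20 (checks out)
9. x = -19 + (3) = -16, y = 20 + (3) = 23 (in agreement)
10. x = -16 + (-2) = -18, y = 23 + (-9) = 14 (exactly as logged)
11. x = -18 + (3) = -15, y = 14 + (0) = 14 (consistent with the transcript)
12. x = -15 + (-2) = -17, y = 14 + (8) = 22 (confirmed correct)
13. x = -17 + (6) = -11, y = 22 + (7) = 29 (verified)
14. x = -11 + (-2) = -13, y = 29 + (-1) = 28 (matches)
No step deviates from the rules.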